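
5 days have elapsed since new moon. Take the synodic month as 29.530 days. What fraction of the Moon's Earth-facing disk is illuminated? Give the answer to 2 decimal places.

Elongation θ = 360° × 5/29.530 ≈ 61.0°.
cos 61.0° = 0.485, so f = (1 − 0.485)/2 = 0.257.

0.26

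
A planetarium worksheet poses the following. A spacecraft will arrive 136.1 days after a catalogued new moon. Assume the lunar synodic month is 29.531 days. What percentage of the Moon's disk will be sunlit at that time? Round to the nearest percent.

136.1/29.531 = 4.609 lunations, so 4 complete cycles and 17.98 d into the next.
The Moon has covered 17.98/29.531 of its cycle, so θ ≈ 360° × 17.98/29.531 = 219.1°.
With cos θ = (-0.776), the lit fraction is (1 − (-0.776))/2 ≈ 0.888, so 89%.

89%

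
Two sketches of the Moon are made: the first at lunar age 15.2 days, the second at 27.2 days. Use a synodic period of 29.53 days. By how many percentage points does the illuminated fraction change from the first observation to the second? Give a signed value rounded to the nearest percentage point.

First observation: θ = 360°·15.2/29.53 = 185.3°, so f = 0.998.
Second observation: θ = 331.6°, f = 0.060.
Δf = 0.060 − 0.998 = -0.938, i.e. -94 pp.

-94 percentage points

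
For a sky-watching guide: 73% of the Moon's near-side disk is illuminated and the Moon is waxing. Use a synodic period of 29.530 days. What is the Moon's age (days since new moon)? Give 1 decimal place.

cos θ = 1 − 2f = -0.460, giving a principal value of 117.4°.
The Moon is waxing (0°–180°), so θ = 117.4° directly.
Age = 29.530 × 117.4°/360° ≈ 9.63 days.

9.6 days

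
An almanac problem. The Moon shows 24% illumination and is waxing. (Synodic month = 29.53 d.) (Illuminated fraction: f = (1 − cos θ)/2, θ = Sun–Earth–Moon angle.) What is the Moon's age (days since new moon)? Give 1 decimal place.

4.8 days

Invert f = (1 − cos θ)/2 to get cos θ = 1 − 2(0.24) = 0.520, hence θ₀ = arccos 0.520 = 58.7°.
Waxing ⇒ before full, so θ = 58.7°.
That fraction of the synodic month is 58.7/360 × 29.53 d ≈ 4.81 d.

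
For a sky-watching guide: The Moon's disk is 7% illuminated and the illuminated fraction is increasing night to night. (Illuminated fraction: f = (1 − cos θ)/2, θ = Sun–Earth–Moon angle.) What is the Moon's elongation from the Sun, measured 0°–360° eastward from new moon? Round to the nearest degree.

31°

Invert f = (1 − cos θ)/2 to get cos θ = 1 − 2(0.07) = 0.860, hence θ₀ = arccos 0.860 = 30.7°.
Before full moon the principal value applies: θ = 30.7°.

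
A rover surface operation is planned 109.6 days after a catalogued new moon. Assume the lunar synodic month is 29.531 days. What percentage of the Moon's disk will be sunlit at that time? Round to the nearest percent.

62%

109.6/29.531 = 3.711 lunations, so 3 complete cycles and 21.01 d into the next.
Phase angle: θ = 360°·(21.01 d)/(29.531 d) = 256.1°.
cos 256.1° = (-0.240), so f = (1 − (-0.240))/2 = 0.620, so 62%.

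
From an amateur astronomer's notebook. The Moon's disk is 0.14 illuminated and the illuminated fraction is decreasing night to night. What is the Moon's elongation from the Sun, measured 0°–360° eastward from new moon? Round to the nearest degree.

cos θ = 1 − 2f = 0.720, giving a principal value of 43.9°.
Since the Moon is past full (waning), take the reflex angle: θ = 360° − 43.9° = 316.1°.

316°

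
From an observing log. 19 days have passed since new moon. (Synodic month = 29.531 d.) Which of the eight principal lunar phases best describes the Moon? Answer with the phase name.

waning gibbous

At 19/29.531 of the cycle, θ ≈ 232° — the waning gibbous range.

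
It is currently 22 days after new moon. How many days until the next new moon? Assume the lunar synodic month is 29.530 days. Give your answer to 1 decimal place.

One full lunation from the last new moon is 29.530 d; remaining = 29.530 − 22 = 7.530 d.

7.5 days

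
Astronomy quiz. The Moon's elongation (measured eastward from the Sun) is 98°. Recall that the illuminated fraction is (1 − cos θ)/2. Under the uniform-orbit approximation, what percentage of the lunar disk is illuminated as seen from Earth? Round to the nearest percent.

cos 98° = (-0.139), so f = (1 − (-0.139))/2 = 0.570, i.e. 57%.

57%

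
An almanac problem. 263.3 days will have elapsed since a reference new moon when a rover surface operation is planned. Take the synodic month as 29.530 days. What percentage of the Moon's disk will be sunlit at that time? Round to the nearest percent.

7%

263.3 d spans 8 complete synodic months (8 × 29.530 = 236.24 d) plus 27.06 d.
The Moon has covered 27.06/29.530 of its cycle, so θ ≈ 360° × 27.06/29.530 = 329.9°.
With cos θ = 0.865, the lit fraction is (1 − 0.865)/2 ≈ 0.067, so 7%.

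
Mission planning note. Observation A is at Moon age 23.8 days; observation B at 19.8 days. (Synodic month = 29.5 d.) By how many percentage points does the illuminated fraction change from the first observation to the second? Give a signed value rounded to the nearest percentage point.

+41 percentage points

θ₁ = 360° × 23.8/29.5 = 290.4°, f₁ = (1 − cos θ₁)/2 = 0.325.
θ₂ = 360° × 19.8/29.5 = 241.6°, f₂ = (1 − cos θ₂)/2 = 0.738.
Change = f₂ − f₁ = +0.412 → +41 percentage points.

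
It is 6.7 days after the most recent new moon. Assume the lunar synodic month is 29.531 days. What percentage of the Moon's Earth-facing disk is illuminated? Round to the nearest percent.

The Moon has covered 6.7/29.531 of its cycle, so θ ≈ 360° × 6.7/29.531 = 81.7°.
Illuminated fraction = (1 − cos 81.7°)/2 = (1 − 0.145)/2 ≈ 0.428, so 43%.

43%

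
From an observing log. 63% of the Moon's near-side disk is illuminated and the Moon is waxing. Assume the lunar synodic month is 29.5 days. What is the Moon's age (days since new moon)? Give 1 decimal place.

cos θ = 1 − 2f = -0.260, giving a principal value of 105.1°.
The Moon is waxing (0°–180°), so θ = 105.1° directly.
That fraction of the synodic month is 105.1/360 × 29.5 d ≈ 8.61 d.

8.6 days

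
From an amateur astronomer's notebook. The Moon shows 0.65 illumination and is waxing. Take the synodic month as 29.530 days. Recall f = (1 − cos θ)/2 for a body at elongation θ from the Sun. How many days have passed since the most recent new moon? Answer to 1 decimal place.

8.8 days

cos θ = 1 − 2f = -0.300, giving a principal value of 107.5°.
Before full moon the principal value applies: θ = 107.5°.
Age = 29.530 × 107.5°/360° ≈ 8.81 days.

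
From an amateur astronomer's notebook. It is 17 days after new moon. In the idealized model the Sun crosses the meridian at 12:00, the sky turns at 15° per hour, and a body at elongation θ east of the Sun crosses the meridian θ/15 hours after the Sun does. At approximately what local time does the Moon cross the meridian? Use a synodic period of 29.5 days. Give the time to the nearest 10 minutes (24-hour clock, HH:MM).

Phase angle: θ = 360°·(17 d)/(29.5 d) = 207.5°.
At 15° of sky rotation per hour, 207.5° corresponds to a 13.83 h lag.
12:00 + 13.831 h ≈ 01:50 → 01:50 to the nearest ten minutes.

01:50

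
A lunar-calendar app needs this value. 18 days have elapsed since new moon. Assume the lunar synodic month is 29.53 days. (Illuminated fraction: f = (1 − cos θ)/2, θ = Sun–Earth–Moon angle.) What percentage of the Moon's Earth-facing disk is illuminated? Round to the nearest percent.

Elongation θ = 360° × 18/29.53 ≈ 219.4°.
cos 219.4° = (-0.772), so f = (1 − (-0.772))/2 = 0.886, so 89%.

89%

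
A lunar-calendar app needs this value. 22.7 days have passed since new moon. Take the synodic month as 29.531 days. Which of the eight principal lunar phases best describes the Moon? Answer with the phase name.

last quarter

At 22.7/29.531 of the cycle, θ ≈ 277° — the last quarter range.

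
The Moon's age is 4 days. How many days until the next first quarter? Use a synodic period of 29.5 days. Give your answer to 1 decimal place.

First quarter is 0.25 of the way through the cycle: age 0.25 × 29.5 = 7.375 d.
That is 7.375 − 4 = 3.375 days ahead.

3.4 days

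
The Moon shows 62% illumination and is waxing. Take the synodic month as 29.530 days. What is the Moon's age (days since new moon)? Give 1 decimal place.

Invert f = (1 − cos θ)/2 to get cos θ = 1 − 2(0.62) = -0.240, hence θ₀ = arccos -0.240 = 103.9°.
Waxing ⇒ before full, so θ = 103.9°.
At 360°/29.530 d per day, 103.9° corresponds to 8.52 days.

8.5 days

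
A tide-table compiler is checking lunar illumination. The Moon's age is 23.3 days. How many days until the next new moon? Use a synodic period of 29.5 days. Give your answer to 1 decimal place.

6.2 days

One full lunation from the last new moon is 29.5 d; remaining = 29.5 − 23.3 = 6.200 d.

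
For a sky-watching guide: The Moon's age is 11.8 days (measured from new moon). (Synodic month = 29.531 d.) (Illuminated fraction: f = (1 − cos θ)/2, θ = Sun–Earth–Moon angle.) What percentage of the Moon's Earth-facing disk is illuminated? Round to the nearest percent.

90%

The Moon has covered 11.8/29.531 of its cycle, so θ ≈ 360° × 11.8/29.531 = 143.8°.
With cos θ = (-0.807), the lit fraction is (1 − (-0.807))/2 ≈ 0.904, so 90%.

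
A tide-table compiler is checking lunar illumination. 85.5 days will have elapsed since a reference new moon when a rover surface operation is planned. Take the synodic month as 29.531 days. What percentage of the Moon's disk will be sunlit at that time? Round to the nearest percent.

85.5/29.531 = 2.895 lunations, so 2 complete cycles and 26.44 d into the next.
Phase angle: θ = 360°·(26.44 d)/(29.531 d) = 322.3°.
Illuminated fraction = (1 − cos 322.3°)/2 = (1 − 0.791)/2 ≈ 0.104, so 10%.

10%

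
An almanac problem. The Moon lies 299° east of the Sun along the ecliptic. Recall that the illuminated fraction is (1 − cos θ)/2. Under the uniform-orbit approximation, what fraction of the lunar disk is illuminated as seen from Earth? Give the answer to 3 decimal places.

f = (1 − cos 299°)/2 = (1 − 0.485)/2 ≈ 0.258.

0.258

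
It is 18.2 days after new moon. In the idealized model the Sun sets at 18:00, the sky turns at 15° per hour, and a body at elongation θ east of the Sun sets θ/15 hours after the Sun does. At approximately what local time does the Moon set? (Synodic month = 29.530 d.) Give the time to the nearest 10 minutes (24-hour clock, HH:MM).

08:50

The Moon has covered 18.2/29.530 of its cycle, so θ ≈ 360° × 18.2/29.530 = 221.9°.
At 15° of sky rotation per hour, 221.9° corresponds to a 14.79 h lag.
18:00 + 14.792 h ≈ 08:48 → 08:50 to the nearest ten minutes.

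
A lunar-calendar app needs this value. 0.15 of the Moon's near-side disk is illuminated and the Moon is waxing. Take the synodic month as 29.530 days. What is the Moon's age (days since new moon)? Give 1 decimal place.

3.7 days

From f = (1 − cos θ)/2: cos θ = 1 − 2×0.15 = 0.700; arccos → 45.6°.
Waxing ⇒ before full, so θ = 45.6°.
At 360°/29.530 d per day, 45.6° corresponds to 3.74 days.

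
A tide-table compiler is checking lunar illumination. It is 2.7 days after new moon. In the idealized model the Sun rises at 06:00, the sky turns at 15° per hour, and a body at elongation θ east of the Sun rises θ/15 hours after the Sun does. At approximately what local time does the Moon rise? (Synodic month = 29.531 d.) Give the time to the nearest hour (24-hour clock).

08:00

Phase angle: θ = 360°·(2.7 d)/(29.531 d) = 32.9°.
Delay after the Sun = 32.9° / (15°/h) ≈ 2.19 h.
06:00 + 2.19 h ≈ 08:12 → 08:00 to the nearest hour.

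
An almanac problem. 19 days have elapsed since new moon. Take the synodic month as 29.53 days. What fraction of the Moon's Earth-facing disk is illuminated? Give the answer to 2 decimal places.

Elongation θ = 360° × 19/29.53 ≈ 231.6°.
With cos θ = (-0.621), the lit fraction is (1 − (-0.621))/2 ≈ 0.810.

0.81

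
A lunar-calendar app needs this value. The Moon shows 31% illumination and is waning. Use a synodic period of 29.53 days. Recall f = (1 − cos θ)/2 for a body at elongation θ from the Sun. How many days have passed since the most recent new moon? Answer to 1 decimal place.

24.0 days

From f = (1 − cos θ)/2: cos θ = 1 − 2×0.31 = 0.380; arccos → 67.7°.
Waning ⇒ past full, so θ = 360° − 67.7° = 292.3°.
At 360°/29.53 d per day, 292.3° corresponds to 23.98 days.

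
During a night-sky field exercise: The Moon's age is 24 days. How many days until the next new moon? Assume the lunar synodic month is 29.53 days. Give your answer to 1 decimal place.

The next new moon completes the synodic month: 29.53 − 24 = 5.530 days.

5.5 days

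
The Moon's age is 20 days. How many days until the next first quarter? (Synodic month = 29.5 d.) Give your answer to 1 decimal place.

16.9 days

First quarter occurs at elongation 90°, i.e. at age 29.5 × 90/360 = 7.375 d.
Already past this cycle's first quarter; the next is at 7.375 + 29.5 = 36.875 d, so 36.875 − 20 = 16.875 days.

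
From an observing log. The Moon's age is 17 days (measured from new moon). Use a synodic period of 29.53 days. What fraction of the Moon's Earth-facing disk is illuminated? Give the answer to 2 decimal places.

Elongation θ = 360° × 17/29.53 ≈ 207.2°.
cos 207.2° = (-0.889), so f = (1 − (-0.889))/2 = 0.945.

0.94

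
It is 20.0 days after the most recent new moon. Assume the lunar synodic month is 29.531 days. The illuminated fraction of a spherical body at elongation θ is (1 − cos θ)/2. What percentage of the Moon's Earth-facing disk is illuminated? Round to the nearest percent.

72%

Phase angle: θ = 360°·(20.0 d)/(29.531 d) = 243.8°.
Illuminated fraction = (1 − cos 243.8°)/2 = (1 − (-0.441))/2 ≈ 0.721, so 72%.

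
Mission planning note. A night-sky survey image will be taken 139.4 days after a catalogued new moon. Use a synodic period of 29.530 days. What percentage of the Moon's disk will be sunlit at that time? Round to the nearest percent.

59%

139.4 d spans 4 complete synodic months (4 × 29.530 = 118.12 d) plus 21.28 d.
Phase angle: θ = 360°·(21.28 d)/(29.530 d) = 259.4°.
With cos θ = (-0.184), the lit fraction is (1 − (-0.184))/2 ≈ 0.592, so 59%.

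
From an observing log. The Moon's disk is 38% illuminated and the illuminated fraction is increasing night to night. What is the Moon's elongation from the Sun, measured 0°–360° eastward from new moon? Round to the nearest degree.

cos θ = 1 − 2f = 0.240, giving a principal value of 76.1°.
The Moon is waxing (0°–180°), so θ = 76.1° directly.

76°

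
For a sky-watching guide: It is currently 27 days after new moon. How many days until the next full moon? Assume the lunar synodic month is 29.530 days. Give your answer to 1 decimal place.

17.3 days

Full moon is 0.5 of the way through the cycle: age 0.5 × 29.530 = 14.765 d.
Already past this cycle's full moon; the next is at 14.765 + 29.530 = 44.295 d, so 44.295 − 27 = 17.295 days.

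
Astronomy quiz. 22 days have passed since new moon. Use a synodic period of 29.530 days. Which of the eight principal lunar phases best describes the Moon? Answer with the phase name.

last quarter

At 22/29.530 of the cycle, θ ≈ 268° — the last quarter range.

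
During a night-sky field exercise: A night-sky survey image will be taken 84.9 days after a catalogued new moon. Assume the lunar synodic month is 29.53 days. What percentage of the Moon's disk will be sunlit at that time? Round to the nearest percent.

15%

84.9/29.53 = 2.875 lunations, so 2 complete cycles and 25.84 d into the next.
Phase angle: θ = 360°·(25.84 d)/(29.53 d) = 315.0°.
Illuminated fraction = (1 − cos 315.0°)/2 = (1 − 0.707)/2 ≈ 0.146, so 15%.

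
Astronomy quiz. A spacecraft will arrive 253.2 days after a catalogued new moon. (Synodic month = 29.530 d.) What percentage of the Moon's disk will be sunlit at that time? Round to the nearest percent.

95%

253.2 d spans 8 complete synodic months (8 × 29.530 = 236.24 d) plus 16.96 d.
Phase angle: θ = 360°·(16.96 d)/(29.530 d) = 206.8°.
cos 206.8° = (-0.893), so f = (1 − (-0.893))/2 = 0.946, so 95%.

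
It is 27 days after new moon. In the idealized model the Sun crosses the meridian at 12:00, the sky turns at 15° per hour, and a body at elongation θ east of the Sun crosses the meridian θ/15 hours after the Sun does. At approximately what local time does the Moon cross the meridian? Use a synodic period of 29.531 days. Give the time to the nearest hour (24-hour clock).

Elongation θ = 360° × 27/29.531 ≈ 329.1°.
Delay after the Sun = 329.1° / (15°/h) ≈ 21.94 h.
12:00 + 21.94 h ≈ 09:57 → 10:00 to the nearest hour.

10:00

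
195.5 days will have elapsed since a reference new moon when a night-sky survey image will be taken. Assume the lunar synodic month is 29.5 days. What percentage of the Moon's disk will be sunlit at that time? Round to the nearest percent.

195.5/29.5 = 6.627 lunations, so 6 complete cycles and 18.50 d into the next.
Elongation θ = 360° × 18.50/29.5 ≈ 225.8°.
cos 225.8° = (-0.698), so f = (1 − (-0.698))/2 = 0.849, so 85%.

85%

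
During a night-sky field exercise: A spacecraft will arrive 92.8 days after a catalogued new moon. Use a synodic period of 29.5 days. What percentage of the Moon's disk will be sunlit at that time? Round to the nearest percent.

92.8 d spans 3 complete synodic months (3 × 29.5 = 88.50 d) plus 4.30 d.
The Moon has covered 4.30/29.5 of its cycle, so θ ≈ 360° × 4.30/29.5 = 52.5°.
Illuminated fraction = (1 − cos 52.5°)/2 = (1 − 0.609)/2 ≈ 0.195, so 20%.

20%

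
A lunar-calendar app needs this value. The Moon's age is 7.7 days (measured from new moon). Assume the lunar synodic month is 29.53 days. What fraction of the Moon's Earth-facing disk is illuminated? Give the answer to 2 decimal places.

Phase angle: θ = 360°·(7.7 d)/(29.53 d) = 93.9°.
cos 93.9° = (-0.068), so f = (1 − (-0.068))/2 = 0.534.

0.53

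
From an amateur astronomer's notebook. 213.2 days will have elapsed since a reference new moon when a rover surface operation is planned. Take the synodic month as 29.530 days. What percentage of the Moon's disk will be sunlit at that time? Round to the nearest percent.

213.2/29.530 = 7.220 lunations, so 7 complete cycles and 6.49 d into the next.
Elongation θ = 360° × 6.49/29.530 ≈ 79.1°.
cos 79.1° = 0.189, so f = (1 − 0.189)/2 = 0.406, so 41%.

41%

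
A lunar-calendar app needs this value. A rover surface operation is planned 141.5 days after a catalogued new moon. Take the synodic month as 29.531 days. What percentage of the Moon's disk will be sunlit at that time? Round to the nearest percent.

Reduce mod P: 141.5 − 4×29.531 = 23.38 d into the current lunation.
Phase angle: θ = 360°·(23.38 d)/(29.531 d) = 285.0°.
Illuminated fraction = (1 − cos 285.0°)/2 = (1 − 0.258)/2 ≈ 0.371, so 37%.

37%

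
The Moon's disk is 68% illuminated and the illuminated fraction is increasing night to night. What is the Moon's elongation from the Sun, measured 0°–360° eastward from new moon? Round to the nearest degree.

cos θ = 1 − 2f = -0.360, giving a principal value of 111.1°.
Before full moon the principal value applies: θ = 111.1°.

111°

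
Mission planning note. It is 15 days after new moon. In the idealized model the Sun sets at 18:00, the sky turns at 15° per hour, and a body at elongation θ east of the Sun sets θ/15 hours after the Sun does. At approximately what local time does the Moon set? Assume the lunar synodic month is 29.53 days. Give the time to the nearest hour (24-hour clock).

06:00

Elongation θ = 360° × 15/29.53 ≈ 182.9°.
The Moon trails the Sun by θ/15 = 182.9/15 ≈ 12.19 hours.
18:00 + 12.19 h ≈ 06:11 → 06:00 to the nearest hour.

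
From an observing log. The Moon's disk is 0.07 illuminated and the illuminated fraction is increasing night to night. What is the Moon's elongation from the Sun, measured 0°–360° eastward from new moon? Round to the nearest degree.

31°

Invert f = (1 − cos θ)/2 to get cos θ = 1 − 2(0.07) = 0.860, hence θ₀ = arccos 0.860 = 30.7°.
Waxing ⇒ before full, so θ = 30.7°.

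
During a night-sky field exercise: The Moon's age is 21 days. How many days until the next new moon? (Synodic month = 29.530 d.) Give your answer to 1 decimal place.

8.5 days

One full lunation from the last new moon is 29.530 d; remaining = 29.530 − 21 = 8.530 d.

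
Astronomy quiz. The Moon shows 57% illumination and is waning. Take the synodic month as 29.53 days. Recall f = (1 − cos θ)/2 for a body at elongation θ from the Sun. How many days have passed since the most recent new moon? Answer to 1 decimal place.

From f = (1 − cos θ)/2: cos θ = 1 − 2×0.57 = -0.140; arccos → 98.0°.
A waning Moon lies in 180°–360°, so θ = 360° − 98.0° = 262.0°.
Age = 29.53 × 262.0°/360° ≈ 21.49 days.

21.5 days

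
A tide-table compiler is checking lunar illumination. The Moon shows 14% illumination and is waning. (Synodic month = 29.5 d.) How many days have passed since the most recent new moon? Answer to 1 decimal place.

Invert f = (1 − cos θ)/2 to get cos θ = 1 − 2(0.14) = 0.720, hence θ₀ = arccos 0.720 = 43.9°.
Since the Moon is past full (waning), take the reflex angle: θ = 360° − 43.9° = 316.1°.
Age = 29.5 × 316.1°/360° ≈ 25.90 days.

25.9 days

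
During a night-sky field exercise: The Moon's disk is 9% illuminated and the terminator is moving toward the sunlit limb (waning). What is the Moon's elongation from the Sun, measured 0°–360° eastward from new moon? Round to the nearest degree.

325°

From f = (1 − cos θ)/2: cos θ = 1 − 2×0.09 = 0.820; arccos → 34.9°.
Since the Moon is past full (waning), take the reflex angle: θ = 360° − 34.9° = 325.1°.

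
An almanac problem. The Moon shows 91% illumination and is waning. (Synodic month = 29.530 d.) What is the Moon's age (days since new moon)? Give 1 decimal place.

17.6 days

Invert f = (1 − cos θ)/2 to get cos θ = 1 − 2(0.91) = -0.820, hence θ₀ = arccos -0.820 = 145.1°.
A waning Moon lies in 180°–360°, so θ = 360° − 145.1° = 214.9°.
At 360°/29.530 d per day, 214.9° corresponds to 17.63 days.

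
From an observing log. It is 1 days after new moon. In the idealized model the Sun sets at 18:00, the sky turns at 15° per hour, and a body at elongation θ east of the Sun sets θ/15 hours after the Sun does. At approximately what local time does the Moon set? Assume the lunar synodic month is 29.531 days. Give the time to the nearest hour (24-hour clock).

19:00

Elongation θ = 360° × 1/29.531 ≈ 12.2°.
At 15° of sky rotation per hour, 12.2° corresponds to a 0.81 h lag.
18:00 + 0.81 h ≈ 18:49 → 19:00 to the nearest hour.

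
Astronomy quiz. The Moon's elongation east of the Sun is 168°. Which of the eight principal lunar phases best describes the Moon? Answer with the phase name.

168° lies in the full moon sector of the 8-phase cycle.

full moon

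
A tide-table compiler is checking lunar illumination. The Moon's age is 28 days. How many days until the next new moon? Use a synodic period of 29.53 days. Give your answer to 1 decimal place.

1.5 days

The next new moon completes the synodic month: 29.53 − 28 = 1.530 days.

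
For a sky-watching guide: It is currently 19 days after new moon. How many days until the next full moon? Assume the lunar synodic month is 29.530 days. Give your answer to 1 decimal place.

Full moon is 0.5 of the way through the cycle: age 0.5 × 29.530 = 14.765 d.
Already past this cycle's full moon; the next is at 14.765 + 29.530 = 44.295 d, so 44.295 − 19 = 25.295 days.

25.3 days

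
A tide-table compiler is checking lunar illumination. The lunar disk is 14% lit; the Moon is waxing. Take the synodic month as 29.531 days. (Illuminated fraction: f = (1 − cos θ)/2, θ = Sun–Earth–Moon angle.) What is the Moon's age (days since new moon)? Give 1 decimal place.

3.6 days

cos θ = 1 − 2f = 0.720, giving a principal value of 43.9°.
Before full moon the principal value applies: θ = 43.9°.
That fraction of the synodic month is 43.9/360 × 29.531 d ≈ 3.60 d.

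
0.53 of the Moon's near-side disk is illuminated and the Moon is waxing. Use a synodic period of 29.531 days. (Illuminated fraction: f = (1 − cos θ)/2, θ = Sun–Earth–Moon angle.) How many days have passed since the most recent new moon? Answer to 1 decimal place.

7.7 days

cos θ = 1 − 2f = -0.060, giving a principal value of 93.4°.
The Moon is waxing (0°–180°), so θ = 93.4° directly.
At 360°/29.531 d per day, 93.4° corresponds to 7.66 days.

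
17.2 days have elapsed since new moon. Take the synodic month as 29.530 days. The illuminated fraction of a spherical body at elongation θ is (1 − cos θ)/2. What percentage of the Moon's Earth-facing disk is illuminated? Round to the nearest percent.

93%

The Moon has covered 17.2/29.530 of its cycle, so θ ≈ 360° × 17.2/29.530 = 209.7°.
cos 209.7° = (-0.869), so f = (1 − (-0.869))/2 = 0.934, so 93%.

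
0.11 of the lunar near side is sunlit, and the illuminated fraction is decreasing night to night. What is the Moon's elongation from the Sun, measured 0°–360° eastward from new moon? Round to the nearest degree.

321°

Invert f = (1 − cos θ)/2 to get cos θ = 1 − 2(0.11) = 0.780, hence θ₀ = arccos 0.780 = 38.7°.
Waning ⇒ past full, so θ = 360° − 38.7° = 321.3°.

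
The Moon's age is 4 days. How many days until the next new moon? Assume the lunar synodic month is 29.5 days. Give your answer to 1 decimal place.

One full lunation from the last new moon is 29.5 d; remaining = 29.5 − 4 = 25.500 d.

25.5 days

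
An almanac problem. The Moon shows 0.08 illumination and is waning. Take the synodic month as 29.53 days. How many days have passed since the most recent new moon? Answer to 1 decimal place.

26.8 days

Invert f = (1 − cos θ)/2 to get cos θ = 1 − 2(0.08) = 0.840, hence θ₀ = arccos 0.840 = 32.9°.
Since the Moon is past full (waning), take the reflex angle: θ = 360° − 32.9° = 327.1°.
That fraction of the synodic month is 327.1/360 × 29.53 d ≈ 26.83 d.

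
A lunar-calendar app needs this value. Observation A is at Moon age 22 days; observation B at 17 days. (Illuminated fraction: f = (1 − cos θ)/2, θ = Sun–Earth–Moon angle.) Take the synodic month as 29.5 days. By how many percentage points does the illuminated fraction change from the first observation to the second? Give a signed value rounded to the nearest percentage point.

First observation: θ = 360°·22/29.5 = 268.5°, so f = 0.513.
Second observation: θ = 207.5°, f = 0.944.
Δf = 0.944 − 0.513 = +0.430, i.e. +43 pp.

+43 percentage points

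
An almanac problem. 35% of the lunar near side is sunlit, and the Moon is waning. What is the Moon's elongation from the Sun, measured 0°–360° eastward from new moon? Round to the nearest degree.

Invert f = (1 − cos θ)/2 to get cos θ = 1 − 2(0.35) = 0.300, hence θ₀ = arccos 0.300 = 72.5°.
Since the Moon is past full (waning), take the reflex angle: θ = 360° − 72.5° = 287.5°.

287°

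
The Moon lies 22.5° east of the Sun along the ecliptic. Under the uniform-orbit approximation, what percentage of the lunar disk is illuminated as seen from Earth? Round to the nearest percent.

f = (1 − cos 22.5°)/2 = (1 − 0.924)/2 ≈ 0.038, i.e. 4%.

4%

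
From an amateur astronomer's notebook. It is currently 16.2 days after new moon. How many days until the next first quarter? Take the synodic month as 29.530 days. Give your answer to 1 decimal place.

20.7 days

First quarter occurs at elongation 90°, i.e. at age 29.530 × 90/360 = 7.383 d.
Already past this cycle's first quarter; the next is at 7.383 + 29.530 = 36.913 d, so 36.913 − 16.2 = 20.713 days.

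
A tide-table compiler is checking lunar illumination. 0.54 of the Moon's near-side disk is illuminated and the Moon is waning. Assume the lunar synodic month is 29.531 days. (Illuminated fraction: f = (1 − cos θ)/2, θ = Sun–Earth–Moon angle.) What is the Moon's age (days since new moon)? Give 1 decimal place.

Invert f = (1 − cos θ)/2 to get cos θ = 1 − 2(0.54) = -0.080, hence θ₀ = arccos -0.080 = 94.6°.
A waning Moon lies in 180°–360°, so θ = 360° − 94.6° = 265.4°.
At 360°/29.531 d per day, 265.4° corresponds to 21.77 days.

21.8 days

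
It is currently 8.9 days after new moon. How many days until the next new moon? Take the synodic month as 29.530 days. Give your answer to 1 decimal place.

20.6 days

The next new moon completes the synodic month: 29.530 − 8.9 = 20.630 days.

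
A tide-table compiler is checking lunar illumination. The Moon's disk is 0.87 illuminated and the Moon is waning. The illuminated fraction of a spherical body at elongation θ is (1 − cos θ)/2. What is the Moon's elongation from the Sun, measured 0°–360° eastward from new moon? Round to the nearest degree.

222°

From f = (1 − cos θ)/2: cos θ = 1 − 2×0.87 = -0.740; arccos → 137.7°.
Waning ⇒ past full, so θ = 360° − 137.7° = 222.3°.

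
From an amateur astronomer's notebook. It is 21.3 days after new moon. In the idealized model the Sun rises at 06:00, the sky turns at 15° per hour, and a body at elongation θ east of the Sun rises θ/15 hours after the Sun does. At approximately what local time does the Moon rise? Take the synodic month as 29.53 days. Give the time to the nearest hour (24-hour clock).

23:00

Elongation θ = 360° × 21.3/29.53 ≈ 259.7°.
Delay after the Sun = 259.7° / (15°/h) ≈ 17.31 h.
06:00 + 17.31 h ≈ 23:19 → 23:00 to the nearest hour.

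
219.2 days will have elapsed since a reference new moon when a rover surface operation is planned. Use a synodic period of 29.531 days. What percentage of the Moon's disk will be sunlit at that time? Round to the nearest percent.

219.2 d spans 7 complete synodic months (7 × 29.531 = 206.72 d) plus 12.48 d.
Phase angle: θ = 360°·(12.48 d)/(29.531 d) = 152.2°.
cos 152.2° = (-0.884), so f = (1 − (-0.884))/2 = 0.942, so 94%.

94%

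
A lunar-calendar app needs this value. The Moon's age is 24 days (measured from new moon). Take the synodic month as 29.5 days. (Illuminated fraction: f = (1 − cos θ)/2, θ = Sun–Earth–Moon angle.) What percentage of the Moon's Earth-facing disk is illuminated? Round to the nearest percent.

Elongation θ = 360° × 24/29.5 ≈ 292.9°.
cos 292.9° = 0.389, so f = (1 − 0.389)/2 = 0.306, so 31%.

31%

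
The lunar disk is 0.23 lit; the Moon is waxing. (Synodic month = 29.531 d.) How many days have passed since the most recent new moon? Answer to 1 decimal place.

4.7 days

Invert f = (1 − cos θ)/2 to get cos θ = 1 − 2(0.23) = 0.540, hence θ₀ = arccos 0.540 = 57.3°.
Before full moon the principal value applies: θ = 57.3°.
At 360°/29.531 d per day, 57.3° corresponds to 4.70 days.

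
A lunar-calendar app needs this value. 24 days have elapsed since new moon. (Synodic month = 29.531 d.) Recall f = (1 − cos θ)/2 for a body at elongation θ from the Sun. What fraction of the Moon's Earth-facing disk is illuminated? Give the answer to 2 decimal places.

0.31

The Moon has covered 24/29.531 of its cycle, so θ ≈ 360° × 24/29.531 = 292.6°.
Illuminated fraction = (1 − cos 292.6°)/2 = (1 − 0.384)/2 ≈ 0.308.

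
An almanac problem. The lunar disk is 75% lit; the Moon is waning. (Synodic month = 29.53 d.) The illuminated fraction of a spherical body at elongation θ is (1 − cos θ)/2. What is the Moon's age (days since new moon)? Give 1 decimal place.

cos θ = 1 − 2f = -0.500, giving a principal value of 120.0°.
Waning ⇒ past full, so θ = 360° − 120.0° = 240.0°.
At 360°/29.53 d per day, 240.0° corresponds to 19.69 days.

19.7 days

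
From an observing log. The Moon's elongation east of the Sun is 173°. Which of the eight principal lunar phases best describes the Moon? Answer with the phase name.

173° lies in the full moon sector of the 8-phase cycle.

full moon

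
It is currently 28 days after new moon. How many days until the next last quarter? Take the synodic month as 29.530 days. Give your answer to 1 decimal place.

Last quarter occurs at elongation 270°, i.e. at age 29.530 × 270/360 = 22.148 d.
Already past this cycle's last quarter; the next is at 22.148 + 29.530 = 51.678 d, so 51.678 − 28 = 23.678 days.

23.7 days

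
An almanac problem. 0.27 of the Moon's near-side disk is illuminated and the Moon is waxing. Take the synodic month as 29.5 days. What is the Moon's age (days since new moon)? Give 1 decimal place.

cos θ = 1 − 2f = 0.460, giving a principal value of 62.6°.
The Moon is waxing (0°–180°), so θ = 62.6° directly.
Age = 29.5 × 62.6°/360° ≈ 5.13 days.

5.1 days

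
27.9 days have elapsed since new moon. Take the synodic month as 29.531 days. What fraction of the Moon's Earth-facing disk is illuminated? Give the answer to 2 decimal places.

0.03

The Moon has covered 27.9/29.531 of its cycle, so θ ≈ 360° × 27.9/29.531 = 340.1°.
Illuminated fraction = (1 − cos 340.1°)/2 = (1 − 0.940)/2 ≈ 0.030.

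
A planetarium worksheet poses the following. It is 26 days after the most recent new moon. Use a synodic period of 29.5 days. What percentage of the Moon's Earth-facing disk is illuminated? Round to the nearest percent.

13%

The Moon has covered 26/29.5 of its cycle, so θ ≈ 360° × 26/29.5 = 317.3°.
Illuminated fraction = (1 − cos 317.3°)/2 = (1 − 0.735)/2 ≈ 0.133, so 13%.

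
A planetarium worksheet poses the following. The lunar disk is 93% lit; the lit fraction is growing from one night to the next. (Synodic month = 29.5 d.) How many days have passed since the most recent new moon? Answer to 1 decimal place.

12.2 days

Invert f = (1 − cos θ)/2 to get cos θ = 1 − 2(0.93) = -0.860, hence θ₀ = arccos -0.860 = 149.3°.
Before full moon the principal value applies: θ = 149.3°.
Age = 29.5 × 149.3°/360° ≈ 12.24 days.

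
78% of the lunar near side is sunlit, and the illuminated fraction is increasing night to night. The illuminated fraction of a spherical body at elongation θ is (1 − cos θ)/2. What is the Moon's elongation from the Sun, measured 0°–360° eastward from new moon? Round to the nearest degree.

124°

Invert f = (1 − cos θ)/2 to get cos θ = 1 − 2(0.78) = -0.560, hence θ₀ = arccos -0.560 = 124.1°.
Waxing ⇒ before full, so θ = 124.1°.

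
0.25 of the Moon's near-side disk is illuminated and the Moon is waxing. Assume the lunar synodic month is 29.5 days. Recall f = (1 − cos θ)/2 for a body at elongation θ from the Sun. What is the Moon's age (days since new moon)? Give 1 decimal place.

4.9 days

From f = (1 − cos θ)/2: cos θ = 1 − 2×0.25 = 0.500; arccos → 60.0°.
The Moon is waxing (0°–180°), so θ = 60.0° directly.
Age = 29.5 × 60.0°/360° ≈ 4.92 days.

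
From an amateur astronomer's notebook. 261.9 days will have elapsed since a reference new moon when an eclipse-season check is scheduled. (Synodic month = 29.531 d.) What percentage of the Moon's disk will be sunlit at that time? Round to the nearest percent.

261.9/29.531 = 8.869 lunations, so 8 complete cycles and 25.65 d into the next.
Elongation θ = 360° × 25.65/29.531 ≈ 312.7°.
cos 312.7° = 0.678, so f = (1 − 0.678)/2 = 0.161, so 16%.

16%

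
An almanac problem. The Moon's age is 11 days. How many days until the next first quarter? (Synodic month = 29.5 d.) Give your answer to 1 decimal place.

25.9 days

First quarter is 0.25 of the way through the cycle: age 0.25 × 29.5 = 7.375 d.
This lunation's first quarter (7.375 d) has passed, so add one period: 36.875 − 11 = 25.875 days.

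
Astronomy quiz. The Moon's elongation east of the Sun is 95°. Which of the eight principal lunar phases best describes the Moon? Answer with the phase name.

95° lies in the first quarter sector of the 8-phase cycle.

first quarter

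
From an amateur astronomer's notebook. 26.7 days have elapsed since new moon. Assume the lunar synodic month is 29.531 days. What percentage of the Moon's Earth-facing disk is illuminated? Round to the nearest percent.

Phase angle: θ = 360°·(26.7 d)/(29.531 d) = 325.5°.
Illuminated fraction = (1 − cos 325.5°)/2 = (1 − 0.824)/2 ≈ 0.088, so 9%.

9%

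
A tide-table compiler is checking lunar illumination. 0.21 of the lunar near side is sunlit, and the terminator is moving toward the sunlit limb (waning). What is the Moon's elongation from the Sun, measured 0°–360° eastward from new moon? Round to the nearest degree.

305°

cos θ = 1 − 2f = 0.580, giving a principal value of 54.5°.
Since the Moon is past full (waning), take the reflex angle: θ = 360° − 54.5° = 305.5°.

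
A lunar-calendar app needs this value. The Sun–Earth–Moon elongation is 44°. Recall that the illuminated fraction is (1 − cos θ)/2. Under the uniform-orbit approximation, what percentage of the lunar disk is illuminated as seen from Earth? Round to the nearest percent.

f = (1 − cos 44°)/2 = (1 − 0.719)/2 ≈ 0.140, i.e. 14%.

14%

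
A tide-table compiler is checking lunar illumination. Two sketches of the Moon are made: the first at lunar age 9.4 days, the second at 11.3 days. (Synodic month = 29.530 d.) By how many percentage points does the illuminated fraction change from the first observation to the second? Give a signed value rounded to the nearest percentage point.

θ₁ = 360° × 9.4/29.530 = 114.6°, f₁ = (1 − cos θ₁)/2 = 0.708.
θ₂ = 360° × 11.3/29.530 = 137.8°, f₂ = (1 − cos θ₂)/2 = 0.870.
Change = f₂ − f₁ = +0.162 → +16 percentage points.

+16 pp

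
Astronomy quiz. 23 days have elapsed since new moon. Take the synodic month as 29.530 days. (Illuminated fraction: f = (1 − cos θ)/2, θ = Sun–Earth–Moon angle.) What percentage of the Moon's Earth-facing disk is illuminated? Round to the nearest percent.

Phase angle: θ = 360°·(23 d)/(29.530 d) = 280.4°.
cos 280.4° = 0.180, so f = (1 − 0.180)/2 = 0.410, so 41%.

41%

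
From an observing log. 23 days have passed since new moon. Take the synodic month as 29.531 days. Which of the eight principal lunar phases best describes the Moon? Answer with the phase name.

last quarter

θ ≈ 360° × 23/29.531 = 280°, which falls in the last quarter sector.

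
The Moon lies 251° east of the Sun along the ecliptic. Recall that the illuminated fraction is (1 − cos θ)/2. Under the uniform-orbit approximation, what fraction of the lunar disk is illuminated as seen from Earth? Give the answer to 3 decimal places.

0.663

Half-versine of 251°: (1 − (-0.326))/2 = 0.663.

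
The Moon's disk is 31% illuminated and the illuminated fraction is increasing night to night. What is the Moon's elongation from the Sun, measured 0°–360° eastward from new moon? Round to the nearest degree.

68°

Invert f = (1 − cos θ)/2 to get cos θ = 1 − 2(0.31) = 0.380, hence θ₀ = arccos 0.380 = 67.7°.
The Moon is waxing (0°–180°), so θ = 67.7° directly.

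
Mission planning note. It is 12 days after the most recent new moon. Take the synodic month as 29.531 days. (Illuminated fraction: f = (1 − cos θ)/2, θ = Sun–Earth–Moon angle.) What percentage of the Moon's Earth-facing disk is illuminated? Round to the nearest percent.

92%

Phase angle: θ = 360°·(12 d)/(29.531 d) = 146.3°.
Illuminated fraction = (1 − cos 146.3°)/2 = (1 − (-0.832))/2 ≈ 0.916, so 92%.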